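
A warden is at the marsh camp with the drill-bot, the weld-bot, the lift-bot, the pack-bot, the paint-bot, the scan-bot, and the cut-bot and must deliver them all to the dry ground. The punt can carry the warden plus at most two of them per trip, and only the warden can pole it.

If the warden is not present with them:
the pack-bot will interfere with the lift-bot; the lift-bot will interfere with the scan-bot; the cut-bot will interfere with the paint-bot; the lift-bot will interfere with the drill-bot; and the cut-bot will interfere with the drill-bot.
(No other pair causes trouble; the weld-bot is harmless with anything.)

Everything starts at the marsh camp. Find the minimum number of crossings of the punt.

Counting alone: the warden can take at most 2 across per trip to the dry ground, so moving all 7 needs at least 4 loaded trips out, with a return between consecutive ones — at least 7 crossings.
The safety rule pushes this higher. Following every safe sequence of crossings, the most of the 7 that can be at the dry ground as the punt arrives there on crossing 7 is 6 — never all 7.
So no plan with fewer than 9 crossings exists, and this one achieves 9:
1. Warden goes to the dry ground with the cut-bot and the lift-bot.  [the marsh camp: the drill-bot, the pack-bot, the paint-bot, the scan-bot, the weld-bot | the dry ground: the cut-bot, the lift-bot]
2. Warden goes back to the marsh camp alone.  [the marsh camp: the drill-bot, the pack-bot, the paint-bot, the scan-bot, the weld-bot | the dry ground: the cut-bot, the lift-bot]
3. Warden goes to the dry ground with the weld-bot.  [the marsh camp: the drill-bot, the pack-bot, the paint-bot, the scan-bot | the dry ground: the cut-bot, the lift-bot, the weld-bot]
4. Warden goes back to the marsh camp alone.  [the marsh camp: the drill-bot, the pack-bot, the paint-bot, the scan-bot | the dry ground: the cut-bot, the lift-bot, the weld-bot]
5. Warden goes to the dry ground with the drill-bot and the pack-bot.  [the marsh camp: the paint-bot, the scan-bot | the dry ground: the cut-bot, the drill-bot, the lift-bot, the pack-bot, the weld-bot]
6. Warden goes back to the marsh camp with the cut-bot and the lift-bot.  [the marsh camp: the cut-bot, the lift-bot, the paint-bot, the scan-bot | the dry ground: the drill-bot, the pack-bot, the weld-bot]
7. Warden goes to the dry ground with the paint-bot and the scan-bot.  [the marsh camp: the cut-bot, the lift-bot | the dry ground: the drill-bot, the pack-bot, the paint-bot, the scan-bot, the weld-bot]
8. Warden goes back to the marsh camp alone.  [the marsh camp: the cut-bot, the lift-bot | the dry ground: the drill-bot, the pack-bot, the paint-bot, the scan-bot, the weld-bot]
9. Warden goes to the dry ground with the cut-bot and the lift-bot.  [the marsh camp: — | the dry ground: the cut-bot, the drill-bot, the lift-bot, the pack-bot, the paint-bot, the scan-bot, the weld-bot]

9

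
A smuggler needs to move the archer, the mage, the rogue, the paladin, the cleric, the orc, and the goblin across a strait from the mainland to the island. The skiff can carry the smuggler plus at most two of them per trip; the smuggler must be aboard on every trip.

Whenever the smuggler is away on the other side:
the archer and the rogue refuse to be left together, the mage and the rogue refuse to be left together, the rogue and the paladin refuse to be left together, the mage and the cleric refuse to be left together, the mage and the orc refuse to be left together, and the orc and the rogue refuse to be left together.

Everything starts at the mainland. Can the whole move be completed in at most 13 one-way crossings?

Yes — this plan uses 11 crossings (≤ 13):
1. Smuggler goes to the island with the mage and the rogue.
2. Smuggler goes back to the mainland with the mage.
3. Smuggler goes to the island with the archer and the mage.
4. Smuggler goes back to the mainland with the rogue.
5. Smuggler goes to the island with the paladin and the rogue.
6. Smuggler goes back to the mainland with the rogue.
7. Smuggler goes to the island with the goblin and the rogue.
8. Smuggler goes back to the mainland with the rogue.
9. Smuggler goes to the island with the cleric and the orc.
10. Smuggler goes back to the mainland with the mage.
11. Smuggler goes to the island with the mage and the rogue.

Yes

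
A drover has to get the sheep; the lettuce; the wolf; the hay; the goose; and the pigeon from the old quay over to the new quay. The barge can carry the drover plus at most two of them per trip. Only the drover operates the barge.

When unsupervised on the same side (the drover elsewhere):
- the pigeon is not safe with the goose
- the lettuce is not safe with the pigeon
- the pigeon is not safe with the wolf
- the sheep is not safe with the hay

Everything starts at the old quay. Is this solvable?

Yes

1. Drover goes to the new quay with the pigeon and the sheep.
2. Drover goes back to the old quay alone.
3. Drover goes to the new quay with the lettuce.
4. Drover goes back to the old quay with the pigeon.
5. Drover goes to the new quay with the goose and the wolf.
6. Drover goes back to the old quay alone.
7. Drover goes to the new quay with the hay and the pigeon.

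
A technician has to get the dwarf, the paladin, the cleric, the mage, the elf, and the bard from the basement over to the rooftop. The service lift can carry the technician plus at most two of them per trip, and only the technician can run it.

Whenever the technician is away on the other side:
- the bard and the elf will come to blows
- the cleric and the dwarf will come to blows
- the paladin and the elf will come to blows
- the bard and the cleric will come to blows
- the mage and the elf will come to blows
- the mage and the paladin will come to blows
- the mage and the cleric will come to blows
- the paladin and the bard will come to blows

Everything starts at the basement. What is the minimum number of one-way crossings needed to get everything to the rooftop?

Whatever the first load, the items left behind include a forbidden pair without the technician. No opening move is safe, so no plan exists.

impossible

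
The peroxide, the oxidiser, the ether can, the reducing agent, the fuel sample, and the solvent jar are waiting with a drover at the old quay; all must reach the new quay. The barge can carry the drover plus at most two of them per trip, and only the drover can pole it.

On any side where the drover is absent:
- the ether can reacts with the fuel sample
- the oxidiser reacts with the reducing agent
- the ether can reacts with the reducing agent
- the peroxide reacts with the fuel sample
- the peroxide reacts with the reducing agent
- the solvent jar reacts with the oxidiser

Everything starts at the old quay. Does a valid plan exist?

Whatever the first load, the items left behind include a forbidden pair without the drover. No opening move is safe, so no plan exists.

No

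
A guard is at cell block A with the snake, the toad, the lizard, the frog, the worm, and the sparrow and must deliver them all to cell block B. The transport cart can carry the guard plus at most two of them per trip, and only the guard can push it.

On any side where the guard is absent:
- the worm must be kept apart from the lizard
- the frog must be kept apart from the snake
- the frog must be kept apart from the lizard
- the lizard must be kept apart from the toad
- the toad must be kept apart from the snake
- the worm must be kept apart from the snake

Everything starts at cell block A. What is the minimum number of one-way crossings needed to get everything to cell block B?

7

Counting alone: the guard can take at most 2 across per trip to cell block B, so moving all 6 needs at least 3 loaded trips out, with a return between consecutive ones — at least 5 crossings.
The safety rule pushes this higher. Following every safe sequence of crossings, the most of the 6 that can be at cell block B as the transport cart arrives there on crossing 5 is 5 — never all 6.
So no plan with fewer than 7 crossings exists, and this one achieves 7:
1. Guard goes to cell block B with the lizard and the snake.  [cell block A: the frog, the sparrow, the toad, the worm | cell block B: the lizard, the snake]
2. Guard goes back to cell block A alone.  [cell block A: the frog, the sparrow, the toad, the worm | cell block B: the lizard, the snake]
3. Guard goes to cell block B with the frog and the toad.  [cell block A: the sparrow, the worm | cell block B: the frog, the lizard, the snake, the toad]
4. Guard goes back to cell block A with the lizard and the snake.  [cell block A: the lizard, the snake, the sparrow, the worm | cell block B: the frog, the toad]
5. Guard goes to cell block B with the sparrow and the worm.  [cell block A: the lizard, the snake | cell block B: the frog, the sparrow, the toad, the worm]
6. Guard goes back to cell block A alone.  [cell block A: the lizard, the snake | cell block B: the frog, the sparrow, the toad, the worm]
7. Guard goes to cell block B with the lizard and the snake.  [cell block A: — | cell block B: the frog, the lizard, the snake, the sparrow, the toad, the worm]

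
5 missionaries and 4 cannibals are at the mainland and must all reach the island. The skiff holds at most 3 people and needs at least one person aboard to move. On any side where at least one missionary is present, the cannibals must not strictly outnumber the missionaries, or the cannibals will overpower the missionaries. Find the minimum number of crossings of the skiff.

7

Counting alone: each trip to the island takes at most 3 across and each return brings at least 1 back, so after t trips out (and t−1 returns) at most 3t − (t−1) of the 9 are across; that first reaches 9 at t = 4, so at least 7 crossings are needed.
The plan below uses exactly 7 crossings, so it is optimal:
1. 3 cannibals → the island.  (the mainland: 5M 1C; the island: 0M 3C)
2. 1 cannibal ← the mainland.  (the mainland: 5M 2C; the island: 0M 2C)
3. 3 missionaries → the island.  (the mainland: 2M 2C; the island: 3M 2C)
4. 1 missionary ← the mainland.  (the mainland: 3M 2C; the island: 2M 2C)
5. 2 missionaries and 1 cannibal → the island.  (the mainland: 1M 1C; the island: 4M 3C)
6. 1 missionary ← the mainland.  (the mainland: 2M 1C; the island: 3M 3C)
7. 2 missionaries and 1 cannibal → the island.  (the mainland: 0M 0C; the island: 5M 4C)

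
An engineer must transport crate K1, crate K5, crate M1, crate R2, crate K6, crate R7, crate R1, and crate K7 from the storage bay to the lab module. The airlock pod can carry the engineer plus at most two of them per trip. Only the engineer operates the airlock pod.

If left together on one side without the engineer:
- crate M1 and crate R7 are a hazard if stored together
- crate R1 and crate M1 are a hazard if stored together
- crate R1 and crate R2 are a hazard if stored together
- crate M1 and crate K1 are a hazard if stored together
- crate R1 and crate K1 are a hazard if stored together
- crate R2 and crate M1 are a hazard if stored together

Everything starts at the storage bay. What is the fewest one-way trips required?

Counting alone: the engineer can take at most 2 across per trip to the lab module, so moving all 8 needs at least 4 loaded trips out, with a return between consecutive ones — at least 7 crossings.
The safety rule pushes this higher. Following every safe sequence of crossings, the most of the 8 that can be at the lab module as the airlock pod arrives there on crossings 7, 9, 11 is 5, 6, 7 respectively — never all 8.
So no plan with fewer than 13 crossings exists, and this one achieves 13:
1. Engineer goes to the lab module with crate M1 and crate R1.  [the storage bay: crate K1, crate K5, crate K6, crate K7, crate R2, crate R7 | the lab module: crate M1, crate R1]
2. Engineer goes back to the storage bay with crate M1.  [the storage bay: crate K1, crate K5, crate K6, crate K7, crate M1, crate R2, crate R7 | the lab module: crate R1]
3. Engineer goes to the lab module with crate K5 and crate M1.  [the storage bay: crate K1, crate K6, crate K7, crate R2, crate R7 | the lab module: crate K5, crate M1, crate R1]
4. Engineer goes back to the storage bay with crate M1.  [the storage bay: crate K1, crate K6, crate K7, crate M1, crate R2, crate R7 | the lab module: crate K5, crate R1]
5. Engineer goes to the lab module with crate K6 and crate M1.  [the storage bay: crate K1, crate K7, crate R2, crate R7 | the lab module: crate K5, crate K6, crate M1, crate R1]
6. Engineer goes back to the storage bay with crate M1.  [the storage bay: crate K1, crate K7, crate M1, crate R2, crate R7 | the lab module: crate K5, crate K6, crate R1]
7. Engineer goes to the lab module with crate M1 and crate R7.  [the storage bay: crate K1, crate K7, crate R2 | the lab module: crate K5, crate K6, crate M1, crate R1, crate R7]
8. Engineer goes back to the storage bay with crate M1.  [the storage bay: crate K1, crate K7, crate M1, crate R2 | the lab module: crate K5, crate K6, crate R1, crate R7]
9. Engineer goes to the lab module with crate K1 and crate R2.  [the storage bay: crate K7, crate M1 | the lab module: crate K1, crate K5, crate K6, crate R1, crate R2, crate R7]
10. Engineer goes back to the storage bay with crate R1.  [the storage bay: crate K7, crate M1, crate R1 | the lab module: crate K1, crate K5, crate K6, crate R2, crate R7]
11. Engineer goes to the lab module with crate K7 and crate M1.  [the storage bay: crate R1 | the lab module: crate K1, crate K5, crate K6, crate K7, crate M1, crate R2, crate R7]
12. Engineer goes back to the storage bay with crate M1.  [the storage bay: crate M1, crate R1 | the lab module: crate K1, crate K5, crate K6, crate K7, crate R2, crate R7]
13. Engineer goes to the lab module with crate M1 and crate R1.  [the storage bay: — | the lab module: crate K1, crate K5, crate K6, crate K7, crate M1, crate R1, crate R2, crate R7]

13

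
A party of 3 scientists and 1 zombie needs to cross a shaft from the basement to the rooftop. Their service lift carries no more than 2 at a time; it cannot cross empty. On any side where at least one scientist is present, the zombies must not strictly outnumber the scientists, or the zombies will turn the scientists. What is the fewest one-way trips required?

Counting alone: each trip to the rooftop takes at most 2 across and each return brings at least 1 back, so after t trips out (and t−1 returns) at most 2t − (t−1) of the 4 are across; that first reaches 4 at t = 3, so at least 5 crossings are needed.
The plan below uses exactly 5 crossings, so it is optimal:
1. 1 scientist and 1 zombie → the rooftop.  (the basement: 2S 0Z; the rooftop: 1S 1Z)
2. 1 zombie ← the basement.  (the basement: 2S 1Z; the rooftop: 1S 0Z)
3. 1 scientist and 1 zombie → the rooftop.  (the basement: 1S 0Z; the rooftop: 2S 1Z)
4. 1 zombie ← the basement.  (the basement: 1S 1Z; the rooftop: 2S 0Z)
5. 1 scientist and 1 zombie → the rooftop.  (the basement: 0S 0Z; the rooftop: 3S 1Z)

5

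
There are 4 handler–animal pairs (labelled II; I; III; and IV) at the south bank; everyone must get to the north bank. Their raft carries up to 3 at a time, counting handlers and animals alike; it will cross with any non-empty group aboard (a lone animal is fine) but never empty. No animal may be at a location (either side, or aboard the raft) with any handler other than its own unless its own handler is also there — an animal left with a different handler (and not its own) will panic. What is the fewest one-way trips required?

9

Counting alone: each trip to the north bank takes at most 3 across and each return brings at least 1 back, so after t trips out (and t−1 returns) at most 3t − (t−1) of the 8 are across; that first reaches 8 at t = 4, so at least 7 crossings are needed.
The safety rule pushes this higher. Following every safe sequence of crossings, the most of the 8 that can be at the north bank as the raft arrives there on crossing 7 is 7 — never all 8.
So no plan with fewer than 9 crossings exists, and this one achieves 9:
1. animal II and handler II cross → the north bank.
2. handler II crosses ← the south bank.
3. animal I, handler I, and handler II cross → the north bank.
4. animal II and handler II cross ← the south bank.
5. handler II, handler III, and handler IV cross → the north bank.
6. animal I crosses ← the south bank.
7. animal I and animal II cross → the north bank.
8. animal II crosses ← the south bank.
9. animal II, animal III, and animal IV cross → the north bank.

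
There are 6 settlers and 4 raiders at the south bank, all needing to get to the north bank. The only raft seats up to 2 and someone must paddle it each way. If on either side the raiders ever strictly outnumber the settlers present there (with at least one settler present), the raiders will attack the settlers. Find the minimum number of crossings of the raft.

Counting alone: each trip to the north bank takes at most 2 across and each return brings at least 1 back, so after t trips out (and t−1 returns) at most 2t − (t−1) of the 10 are across; that first reaches 10 at t = 9, so at least 17 crossings are needed.
The plan below uses exactly 17 crossings, so it is optimal:
1. 2 raiders → the north bank.  (the south bank: 6S 2R; the north bank: 0S 2R)
2. 1 raider ← the south bank.  (the south bank: 6S 3R; the north bank: 0S 1R)
3. 2 raiders → the north bank.  (the south bank: 6S 1R; the north bank: 0S 3R)
4. 1 raider ← the south bank.  (the south bank: 6S 2R; the north bank: 0S 2R)
5. 2 settlers → the north bank.  (the south bank: 4S 2R; the north bank: 2S 2R)
6. 1 raider ← the south bank.  (the south bank: 4S 3R; the north bank: 2S 1R)
7. 1 settler and 1 raider → the north bank.  (the south bank: 3S 2R; the north bank: 3S 2R)
8. 1 raider ← the south bank.  (the south bank: 3S 3R; the north bank: 3S 1R)
9. 2 raiders → the north bank.  (the south bank: 3S 1R; the north bank: 3S 3R)
10. 1 raider ← the south bank.  (the south bank: 3S 2R; the north bank: 3S 2R)
11. 1 settler and 1 raider → the north bank.  (the south bank: 2S 1R; the north bank: 4S 3R)
12. 1 raider ← the south bank.  (the south bank: 2S 2R; the north bank: 4S 2R)
13. 2 raiders → the north bank.  (the south bank: 2S 0R; the north bank: 4S 4R)
14. 1 raider ← the south bank.  (the south bank: 2S 1R; the north bank: 4S 3R)
15. 1 settler and 1 raider → the north bank.  (the south bank: 1S 0R; the north bank: 5S 4R)
16. 1 raider ← the south bank.  (the south bank: 1S 1R; the north bank: 5S 3R)
17. 1 settler and 1 raider → the north bank.  (the south bank: 0S 0R; the north bank: 6S 4R)

17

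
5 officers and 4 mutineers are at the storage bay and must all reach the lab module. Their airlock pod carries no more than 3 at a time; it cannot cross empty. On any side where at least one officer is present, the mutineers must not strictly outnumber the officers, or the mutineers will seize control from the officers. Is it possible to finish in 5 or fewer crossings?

Counting alone: each trip to the lab module takes at most 3 across and each return brings at least 1 back, so after t trips out (and t−1 returns) at most 3t − (t−1) of the 9 are across; that first reaches 9 at t = 4, so at least 7 crossings are needed.
Since 5 < 7, 5 crossings cannot be enough. (The shortest complete plan in fact takes 7:)
1. 3 mutineers → the lab module.  (the storage bay: 5O 1M; the lab module: 0O 3M)
2. 1 mutineer ← the storage bay.  (the storage bay: 5O 2M; the lab module: 0O 2M)
3. 3 officers → the lab module.  (the storage bay: 2O 2M; the lab module: 3O 2M)
4. 1 officer ← the storage bay.  (the storage bay: 3O 2M; the lab module: 2O 2M)
5. 2 officers and 1 mutineer → the lab module.  (the storage bay: 1O 1M; the lab module: 4O 3M)
6. 1 officer ← the storage bay.  (the storage bay: 2O 1M; the lab module: 3O 3M)
7. 2 officers and 1 mutineer → the lab module.  (the storage bay: 0O 0M; the lab module: 5O 4M)

No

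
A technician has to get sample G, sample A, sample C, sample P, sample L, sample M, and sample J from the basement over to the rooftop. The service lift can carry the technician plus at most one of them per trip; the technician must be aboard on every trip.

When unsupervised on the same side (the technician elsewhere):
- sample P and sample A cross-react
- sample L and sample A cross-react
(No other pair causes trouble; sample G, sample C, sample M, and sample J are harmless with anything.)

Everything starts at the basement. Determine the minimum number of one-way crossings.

Counting alone: the technician can take at most 1 across per trip to the rooftop, so moving all 7 needs at least 7 loaded trips out, with a return between consecutive ones — at least 13 crossings.
The safety rule pushes this higher. Following every safe sequence of crossings, the most of the 7 that can be at the rooftop as the service lift arrives there on crossing 13 is 6 — never all 7.
So no plan with fewer than 15 crossings exists, and this one achieves 15:
1. Technician goes to the rooftop with sample A.
2. Technician goes back to the basement alone.
3. Technician goes to the rooftop with sample G.
4. Technician goes back to the basement alone.
5. Technician goes to the rooftop with sample C.
6. Technician goes back to the basement alone.
7. Technician goes to the rooftop with sample P.
8. Technician goes back to the basement with sample A.
9. Technician goes to the rooftop with sample L.
10. Technician goes back to the basement alone.
11. Technician goes to the rooftop with sample M.
12. Technician goes back to the basement alone.
13. Technician goes to the rooftop with sample J.
14. Technician goes back to the basement alone.
15. Technician goes to the rooftop with sample A.

15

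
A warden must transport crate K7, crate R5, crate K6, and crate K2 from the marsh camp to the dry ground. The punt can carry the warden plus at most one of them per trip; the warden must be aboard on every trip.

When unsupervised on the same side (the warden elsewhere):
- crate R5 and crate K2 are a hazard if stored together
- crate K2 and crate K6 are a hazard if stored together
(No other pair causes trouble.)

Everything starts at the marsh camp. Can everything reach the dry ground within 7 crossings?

Counting alone: the warden can take at most 1 across per trip to the dry ground, so moving all 4 needs at least 4 loaded trips out, with a return between consecutive ones — at least 7 crossings.
The safety rule pushes this higher. Following every safe sequence of crossings, the most of the 4 that can be at the dry ground as the punt arrives there on crossing 7 is 3 — never all 4.
So the move cannot be finished within 7 crossings. (The shortest complete plan takes 9:)
1. Warden goes to the dry ground with crate K2.  [the marsh camp: crate K6, crate K7, crate R5 | the dry ground: crate K2]
2. Warden goes back to the marsh camp alone.  [the marsh camp: crate K6, crate K7, crate R5 | the dry ground: crate K2]
3. Warden goes to the dry ground with crate K7.  [the marsh camp: crate K6, crate R5 | the dry ground: crate K2, crate K7]
4. Warden goes back to the marsh camp alone.  [the marsh camp: crate K6, crate R5 | the dry ground: crate K2, crate K7]
5. Warden goes to the dry ground with crate R5.  [the marsh camp: crate K6 | the dry ground: crate K2, crate K7, crate R5]
6. Warden goes back to the marsh camp with crate K2.  [the marsh camp: crate K2, crate K6 | the dry ground: crate K7, crate R5]
7. Warden goes to the dry ground with crate K6.  [the marsh camp: crate K2 | the dry ground: crate K6, crate K7, crate R5]
8. Warden goes back to the marsh camp alone.  [the marsh camp: crate K2 | the dry ground: crate K6, crate K7, crate R5]
9. Warden goes to the dry ground with crate K2.  [the marsh camp: — | the dry ground: crate K2, crate K6, crate K7, crate R5]

No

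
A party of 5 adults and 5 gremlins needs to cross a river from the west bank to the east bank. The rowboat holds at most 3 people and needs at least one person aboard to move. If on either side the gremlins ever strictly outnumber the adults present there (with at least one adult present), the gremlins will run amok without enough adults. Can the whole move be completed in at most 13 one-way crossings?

Yes

Yes — this plan uses 11 crossings (≤ 13):
1. 2 gremlins → the east bank.  (the west bank: 5A 3G; the east bank: 0A 2G)
2. 1 gremlin ← the west bank.  (the west bank: 5A 4G; the east bank: 0A 1G)
3. 3 gremlins → the east bank.  (the west bank: 5A 1G; the east bank: 0A 4G)
4. 1 gremlin ← the west bank.  (the west bank: 5A 2G; the east bank: 0A 3G)
5. 3 adults → the east bank.  (the west bank: 2A 2G; the east bank: 3A 3G)
6. 1 adult and 1 gremlin ← the west bank.  (the west bank: 3A 3G; the east bank: 2A 2G)
7. 3 adults → the east bank.  (the west bank: 0A 3G; the east bank: 5A 2G)
8. 1 gremlin ← the west bank.  (the west bank: 0A 4G; the east bank: 5A 1G)
9. 2 gremlins → the east bank.  (the west bank: 0A 2G; the east bank: 5A 3G)
10. 1 gremlin ← the west bank.  (the west bank: 0A 3G; the east bank: 5A 2G)
11. 3 gremlins → the east bank.  (the west bank: 0A 0G; the east bank: 5A 5G)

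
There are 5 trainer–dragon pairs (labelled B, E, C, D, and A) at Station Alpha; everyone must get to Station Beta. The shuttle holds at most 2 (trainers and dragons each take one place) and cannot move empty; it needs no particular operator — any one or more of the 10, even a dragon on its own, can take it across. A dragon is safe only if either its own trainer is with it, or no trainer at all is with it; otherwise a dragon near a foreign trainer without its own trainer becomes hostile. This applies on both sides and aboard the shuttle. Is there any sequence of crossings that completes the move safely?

No

Following every safe sequence of crossings from the start, the most of the 10 that can be at Station Beta as the shuttle arrives there on crossings 1, 3, 5, 7 is 2, 3, 4, 5 respectively; the best ever achieved is 5 of 10.
From crossing 9 on, no configuration arises that was not already reachable earlier: only 82 distinct safe configurations (who is on which side, and where the shuttle is) can ever be reached, none of them has everyone across, and every continuation just revisits them. So no valid plan exists.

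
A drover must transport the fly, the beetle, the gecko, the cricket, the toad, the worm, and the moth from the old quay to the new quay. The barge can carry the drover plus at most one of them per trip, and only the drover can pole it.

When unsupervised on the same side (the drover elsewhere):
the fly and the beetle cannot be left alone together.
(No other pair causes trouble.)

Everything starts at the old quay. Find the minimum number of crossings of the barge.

Counting alone: the drover can take at most 1 across per trip to the new quay, so moving all 7 needs at least 7 loaded trips out, with a return between consecutive ones — at least 13 crossings.
The plan below uses exactly 13 crossings, so it is optimal:
1. Drover goes to the new quay with the fly.  [the old quay: the beetle, the cricket, the gecko, the moth, the toad, the worm | the new quay: the fly]
2. Drover goes back to the old quay alone.  [the old quay: the beetle, the cricket, the gecko, the moth, the toad, the worm | the new quay: the fly]
3. Drover goes to the new quay with the gecko.  [the old quay: the beetle, the cricket, the moth, the toad, the worm | the new quay: the fly, the gecko]
4. Drover goes back to the old quay alone.  [the old quay: the beetle, the cricket, the moth, the toad, the worm | the new quay: the fly, the gecko]
5. Drover goes to the new quay with the cricket.  [the old quay: the beetle, the moth, the toad, the worm | the new quay: the cricket, the fly, the gecko]
6. Drover goes back to the old quay alone.  [the old quay: the beetle, the moth, the toad, the worm | the new quay: the cricket, the fly, the gecko]
7. Drover goes to the new quay with the toad.  [the old quay: the beetle, the moth, the worm | the new quay: the cricket, the fly, the gecko, the toad]
8. Drover goes back to the old quay alone.  [the old quay: the beetle, the moth, the worm | the new quay: the cricket, the fly, the gecko, the toad]
9. Drover goes to the new quay with the worm.  [the old quay: the beetle, the moth | the new quay: the cricket, the fly, the gecko, the toad, the worm]
10. Drover goes back to the old quay alone.  [the old quay: the beetle, the moth | the new quay: the cricket, the fly, the gecko, the toad, the worm]
11. Drover goes to the new quay with the moth.  [the old quay: the beetle | the new quay: the cricket, the fly, the gecko, the moth, the toad, the worm]
12. Drover goes back to the old quay alone.  [the old quay: the beetle | the new quay: the cricket, the fly, the gecko, the moth, the toad, the worm]
13. Drover goes to the new quay with the beetle.  [the old quay: — | the new quay: the beetle, the cricket, the fly, the gecko, the moth, the toad, the worm]

13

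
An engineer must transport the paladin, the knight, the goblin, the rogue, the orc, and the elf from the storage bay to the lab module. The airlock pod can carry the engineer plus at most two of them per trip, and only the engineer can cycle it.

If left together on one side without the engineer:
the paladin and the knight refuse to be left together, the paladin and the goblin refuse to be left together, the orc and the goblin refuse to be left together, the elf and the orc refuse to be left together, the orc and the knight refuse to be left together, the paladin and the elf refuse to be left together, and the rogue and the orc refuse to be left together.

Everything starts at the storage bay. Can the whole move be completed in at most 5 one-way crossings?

No

Counting alone: the engineer can take at most 2 across per trip to the lab module, so moving all 6 needs at least 3 loaded trips out, with a return between consecutive ones — at least 5 crossings.
The safety rule pushes this higher. Following every safe sequence of crossings, the most of the 6 that can be at the lab module as the airlock pod arrives there on crossing 5 is 4 — never all 6.
So the move cannot be finished within 5 crossings. (The shortest complete plan takes 7:)
1. Engineer goes to the lab module with the orc and the paladin.  [the storage bay: the elf, the goblin, the knight, the rogue | the lab module: the orc, the paladin]
2. Engineer goes back to the storage bay alone.  [the storage bay: the elf, the goblin, the knight, the rogue | the lab module: the orc, the paladin]
3. Engineer goes to the lab module with the goblin and the knight.  [the storage bay: the elf, the rogue | the lab module: the goblin, the knight, the orc, the paladin]
4. Engineer goes back to the storage bay with the orc and the paladin.  [the storage bay: the elf, the orc, the paladin, the rogue | the lab module: the goblin, the knight]
5. Engineer goes to the lab module with the elf and the rogue.  [the storage bay: the orc, the paladin | the lab module: the elf, the goblin, the knight, the rogue]
6. Engineer goes back to the storage bay alone.  [the storage bay: the orc, the paladin | the lab module: the elf, the goblin, the knight, the rogue]
7. Engineer goes to the lab module with the orc and the paladin.  [the storage bay: — | the lab module: the elf, the goblin, the knight, the orc, the paladin, the rogue]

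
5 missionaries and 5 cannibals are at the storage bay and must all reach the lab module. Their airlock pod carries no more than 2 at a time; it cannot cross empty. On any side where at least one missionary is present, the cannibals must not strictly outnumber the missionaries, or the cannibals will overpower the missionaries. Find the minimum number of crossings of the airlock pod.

impossible

Following every safe sequence of crossings from the start, the most of the 10 that can be at the lab module as the airlock pod arrives there on crossings 1, 3, 5, 7 is 2, 3, 4, 5 respectively; the best ever achieved is 5 of 10.
From crossing 9 on, no configuration arises that was not already reachable earlier: only 13 distinct safe configurations (who is on which side, and where the airlock pod is) can ever be reached, none of them has everyone across, and every continuation just revisits them. They are: 0 missionaries + 0 cannibals across (airlock pod back at the start); 0 missionaries + 1 cannibal across (airlock pod there); 0 missionaries + 1 cannibal across (airlock pod back at the start); 0 missionaries + 2 cannibals across (airlock pod there); 0 missionaries + 2 cannibals across (airlock pod back at the start); 0 missionaries + 3 cannibals across (airlock pod there); 0 missionaries + 3 cannibals across (airlock pod back at the start); 0 missionaries + 4 cannibals across (airlock pod there); 0 missionaries + 4 cannibals across (airlock pod back at the start); 0 missionaries + 5 cannibals across (airlock pod there); 1 missionary + 1 cannibal across (airlock pod there); 1 missionary + 1 cannibal across (airlock pod back at the start); 2 missionaries + 2 cannibals across (airlock pod there). So no valid plan exists.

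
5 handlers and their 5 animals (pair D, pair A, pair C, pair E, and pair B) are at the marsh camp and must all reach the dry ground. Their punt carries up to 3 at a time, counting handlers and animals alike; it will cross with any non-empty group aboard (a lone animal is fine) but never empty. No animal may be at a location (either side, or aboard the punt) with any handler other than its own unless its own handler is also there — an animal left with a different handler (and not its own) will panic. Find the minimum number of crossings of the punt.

Counting alone: each trip to the dry ground takes at most 3 across and each return brings at least 1 back, so after t trips out (and t−1 returns) at most 3t − (t−1) of the 10 are across; that first reaches 10 at t = 5, so at least 9 crossings are needed.
The safety rule pushes this higher. Following every safe sequence of crossings, the most of the 10 that can be at the dry ground as the punt arrives there on crossing 9 is 9 — never all 10.
So no plan with fewer than 11 crossings exists, and this one achieves 11:
1. animal D and handler D cross → the dry ground.
2. handler D crosses ← the marsh camp.
3. animal A, animal C, and animal E cross → the dry ground.
4. animal D crosses ← the marsh camp.
5. handler A, handler C, and handler E cross → the dry ground.
6. animal A and handler A cross ← the marsh camp.
7. handler A, handler B, and handler D cross → the dry ground.
8. animal C crosses ← the marsh camp.
9. animal A and animal D cross → the dry ground.
10. animal D crosses ← the marsh camp.
11. animal B, animal C, and animal D cross → the dry ground.

11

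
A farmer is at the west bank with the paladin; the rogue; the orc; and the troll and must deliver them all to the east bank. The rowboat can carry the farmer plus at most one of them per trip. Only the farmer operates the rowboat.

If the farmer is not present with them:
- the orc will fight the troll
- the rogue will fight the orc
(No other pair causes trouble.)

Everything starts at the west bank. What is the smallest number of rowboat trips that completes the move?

9

Counting alone: the farmer can take at most 1 across per trip to the east bank, so moving all 4 needs at least 4 loaded trips out, with a return between consecutive ones — at least 7 crossings.
The safety rule pushes this higher. Following every safe sequence of crossings, the most of the 4 that can be at the east bank as the rowboat arrives there on crossing 7 is 3 — never all 4.
So no plan with fewer than 9 crossings exists, and this one achieves 9:
1. Farmer goes to the east bank with the orc.
2. Farmer goes back to the west bank alone.
3. Farmer goes to the east bank with the paladin.
4. Farmer goes back to the west bank alone.
5. Farmer goes to the east bank with the rogue.
6. Farmer goes back to the west bank with the orc.
7. Farmer goes to the east bank with the troll.
8. Farmer goes back to the west bank alone.
9. Farmer goes to the east bank with the orc.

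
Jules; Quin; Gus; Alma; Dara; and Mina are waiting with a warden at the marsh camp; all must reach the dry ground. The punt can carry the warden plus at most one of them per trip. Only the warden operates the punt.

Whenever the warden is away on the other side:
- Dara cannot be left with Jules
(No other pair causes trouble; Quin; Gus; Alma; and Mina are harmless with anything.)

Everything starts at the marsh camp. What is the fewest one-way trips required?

11

Counting alone: the warden can take at most 1 across per trip to the dry ground, so moving all 6 needs at least 6 loaded trips out, with a return between consecutive ones — at least 11 crossings.
The plan below uses exactly 11 crossings, so it is optimal:
1. Warden goes to the dry ground with Jules.
2. Warden goes back to the marsh camp alone.
3. Warden goes to the dry ground with Quin.
4. Warden goes back to the marsh camp alone.
5. Warden goes to the dry ground with Gus.
6. Warden goes back to the marsh camp alone.
7. Warden goes to the dry ground with Alma.
8. Warden goes back to the marsh camp alone.
9. Warden goes to the dry ground with Mina.
10. Warden goes back to the marsh camp alone.
11. Warden goes to the dry ground with Dara.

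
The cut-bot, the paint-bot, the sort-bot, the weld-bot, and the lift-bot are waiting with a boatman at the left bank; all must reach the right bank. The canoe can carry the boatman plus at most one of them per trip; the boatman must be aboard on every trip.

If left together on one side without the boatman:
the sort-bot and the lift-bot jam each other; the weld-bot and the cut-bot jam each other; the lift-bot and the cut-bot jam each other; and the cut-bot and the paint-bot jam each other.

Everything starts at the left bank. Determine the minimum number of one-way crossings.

Whatever the first load, the items left behind include a forbidden pair without the boatman. No opening move is safe, so no plan exists.

impossible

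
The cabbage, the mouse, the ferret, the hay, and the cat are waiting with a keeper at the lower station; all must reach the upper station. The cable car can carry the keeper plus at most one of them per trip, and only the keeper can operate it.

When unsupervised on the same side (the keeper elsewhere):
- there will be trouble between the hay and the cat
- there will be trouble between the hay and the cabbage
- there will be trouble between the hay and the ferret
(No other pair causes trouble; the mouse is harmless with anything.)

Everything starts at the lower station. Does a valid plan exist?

Following every safe sequence of crossings from the start, the most of the 5 that can be at the upper station as the cable car arrives there on crossings 1, 3, 5 is 1, 2, 3 respectively; the best ever achieved is 3 of 5.
From crossing 7 on, no configuration arises that was not already reachable earlier: only 18 distinct safe configurations (who is on which side, and where the cable car is) can ever be reached, none of them has everyone across, and every continuation just revisits them. So no valid plan exists.

No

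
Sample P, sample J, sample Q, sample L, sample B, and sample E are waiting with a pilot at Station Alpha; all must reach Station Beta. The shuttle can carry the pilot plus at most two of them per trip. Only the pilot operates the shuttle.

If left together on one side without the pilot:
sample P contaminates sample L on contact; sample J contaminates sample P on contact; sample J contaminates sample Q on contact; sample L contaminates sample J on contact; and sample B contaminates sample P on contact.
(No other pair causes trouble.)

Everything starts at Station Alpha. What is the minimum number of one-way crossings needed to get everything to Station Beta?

9

Counting alone: the pilot can take at most 2 across per trip to Station Beta, so moving all 6 needs at least 3 loaded trips out, with a return between consecutive ones — at least 5 crossings.
The safety rule pushes this higher. Following every safe sequence of crossings, the most of the 6 that can be at Station Beta as the shuttle arrives there on crossings 5, 7 is 4, 5 respectively — never all 6.
So no plan with fewer than 9 crossings exists, and this one achieves 9:
1. Pilot goes to Station Beta with sample J and sample P.  [Station Alpha: sample B, sample E, sample L, sample Q | Station Beta: sample J, sample P]
2. Pilot goes back to Station Alpha with sample P.  [Station Alpha: sample B, sample E, sample L, sample P, sample Q | Station Beta: sample J]
3. Pilot goes to Station Beta with sample P and sample Q.  [Station Alpha: sample B, sample E, sample L | Station Beta: sample J, sample P, sample Q]
4. Pilot goes back to Station Alpha with sample J.  [Station Alpha: sample B, sample E, sample J, sample L | Station Beta: sample P, sample Q]
5. Pilot goes to Station Beta with sample E and sample J.  [Station Alpha: sample B, sample L | Station Beta: sample E, sample J, sample P, sample Q]
6. Pilot goes back to Station Alpha with sample J.  [Station Alpha: sample B, sample J, sample L | Station Beta: sample E, sample P, sample Q]
7. Pilot goes to Station Beta with sample B and sample L.  [Station Alpha: sample J | Station Beta: sample B, sample E, sample L, sample P, sample Q]
8. Pilot goes back to Station Alpha with sample P.  [Station Alpha: sample J, sample P | Station Beta: sample B, sample E, sample L, sample Q]
9. Pilot goes to Station Beta with sample J and sample P.  [Station Alpha: — | Station Beta: sample B, sample E, sample J, sample L, sample P, sample Q]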